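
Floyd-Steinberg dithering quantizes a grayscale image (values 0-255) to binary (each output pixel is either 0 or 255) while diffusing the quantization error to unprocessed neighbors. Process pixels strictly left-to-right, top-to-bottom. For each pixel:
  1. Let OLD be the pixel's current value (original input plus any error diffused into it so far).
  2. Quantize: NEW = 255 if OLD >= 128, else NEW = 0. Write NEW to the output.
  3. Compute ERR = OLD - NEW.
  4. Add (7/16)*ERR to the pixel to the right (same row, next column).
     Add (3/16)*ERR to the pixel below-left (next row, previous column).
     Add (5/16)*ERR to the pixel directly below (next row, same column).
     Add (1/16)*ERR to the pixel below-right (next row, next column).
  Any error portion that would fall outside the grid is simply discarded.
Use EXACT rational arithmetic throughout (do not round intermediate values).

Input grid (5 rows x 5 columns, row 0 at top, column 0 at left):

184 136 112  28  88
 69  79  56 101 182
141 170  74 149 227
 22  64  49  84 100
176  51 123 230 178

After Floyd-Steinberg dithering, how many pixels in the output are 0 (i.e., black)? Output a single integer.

(0,0): OLD=184 → NEW=255, ERR=-71
(0,1): OLD=1679/16 → NEW=0, ERR=1679/16
(0,2): OLD=40425/256 → NEW=255, ERR=-24855/256
(0,3): OLD=-59297/4096 → NEW=0, ERR=-59297/4096
(0,4): OLD=5352089/65536 → NEW=0, ERR=5352089/65536
(1,0): OLD=17021/256 → NEW=0, ERR=17021/256
(1,1): OLD=242155/2048 → NEW=0, ERR=242155/2048
(1,2): OLD=5323719/65536 → NEW=0, ERR=5323719/65536
(1,3): OLD=37030459/262144 → NEW=255, ERR=-29816261/262144
(1,4): OLD=657896273/4194304 → NEW=255, ERR=-411651247/4194304
(2,0): OLD=6027593/32768 → NEW=255, ERR=-2328247/32768
(2,1): OLD=204735795/1048576 → NEW=255, ERR=-62651085/1048576
(2,2): OLD=995042137/16777216 → NEW=0, ERR=995042137/16777216
(2,3): OLD=33844031483/268435456 → NEW=0, ERR=33844031483/268435456
(2,4): OLD=1049605546269/4294967296 → NEW=255, ERR=-45611114211/4294967296
(3,0): OLD=-191374023/16777216 → NEW=0, ERR=-191374023/16777216
(3,1): OLD=6310614085/134217728 → NEW=0, ERR=6310614085/134217728
(3,2): OLD=463898782343/4294967296 → NEW=0, ERR=463898782343/4294967296
(3,3): OLD=1480643435663/8589934592 → NEW=255, ERR=-709789885297/8589934592
(3,4): OLD=9402264015467/137438953472 → NEW=0, ERR=9402264015467/137438953472
(4,0): OLD=389234003383/2147483648 → NEW=255, ERR=-158374326857/2147483648
(4,1): OLD=3639855588279/68719476736 → NEW=0, ERR=3639855588279/68719476736
(4,2): OLD=184026899086233/1099511627776 → NEW=255, ERR=-96348565996647/1099511627776
(4,3): OLD=3261909726300087/17592186044416 → NEW=255, ERR=-1224097715025993/17592186044416
(4,4): OLD=46097661134125441/281474976710656 → NEW=255, ERR=-25678457927091839/281474976710656
Output grid:
  Row 0: #.#..  (3 black, running=3)
  Row 1: ...##  (3 black, running=6)
  Row 2: ##..#  (2 black, running=8)
  Row 3: ...#.  (4 black, running=12)
  Row 4: #.###  (1 black, running=13)

Answer: 13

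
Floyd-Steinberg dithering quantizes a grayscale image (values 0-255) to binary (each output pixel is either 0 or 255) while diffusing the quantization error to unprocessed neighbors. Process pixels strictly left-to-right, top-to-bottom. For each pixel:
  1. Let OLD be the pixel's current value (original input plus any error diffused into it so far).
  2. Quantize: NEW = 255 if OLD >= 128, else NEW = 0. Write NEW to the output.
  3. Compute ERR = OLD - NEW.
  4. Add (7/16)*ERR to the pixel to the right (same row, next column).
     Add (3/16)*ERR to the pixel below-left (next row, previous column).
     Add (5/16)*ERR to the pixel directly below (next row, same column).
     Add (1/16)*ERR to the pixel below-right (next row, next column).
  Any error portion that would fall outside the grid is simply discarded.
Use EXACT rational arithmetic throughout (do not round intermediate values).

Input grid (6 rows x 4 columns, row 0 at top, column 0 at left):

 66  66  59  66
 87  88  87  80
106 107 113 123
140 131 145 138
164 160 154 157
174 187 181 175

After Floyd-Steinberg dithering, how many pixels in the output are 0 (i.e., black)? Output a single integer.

Answer: 12

Derivation:
(0,0): OLD=66 → NEW=0, ERR=66
(0,1): OLD=759/8 → NEW=0, ERR=759/8
(0,2): OLD=12865/128 → NEW=0, ERR=12865/128
(0,3): OLD=225223/2048 → NEW=0, ERR=225223/2048
(1,0): OLD=16053/128 → NEW=0, ERR=16053/128
(1,1): OLD=200179/1024 → NEW=255, ERR=-60941/1024
(1,2): OLD=3896815/32768 → NEW=0, ERR=3896815/32768
(1,3): OLD=90532025/524288 → NEW=255, ERR=-43161415/524288
(2,0): OLD=2196001/16384 → NEW=255, ERR=-1981919/16384
(2,1): OLD=34401403/524288 → NEW=0, ERR=34401403/524288
(2,2): OLD=167472711/1048576 → NEW=255, ERR=-99914169/1048576
(2,3): OLD=1057282315/16777216 → NEW=0, ERR=1057282315/16777216
(3,0): OLD=960502289/8388608 → NEW=0, ERR=960502289/8388608
(3,1): OLD=23645468047/134217728 → NEW=255, ERR=-10580052593/134217728
(3,2): OLD=207561227377/2147483648 → NEW=0, ERR=207561227377/2147483648
(3,3): OLD=6666608949911/34359738368 → NEW=255, ERR=-2095124333929/34359738368
(4,0): OLD=397287343613/2147483648 → NEW=255, ERR=-150320986627/2147483648
(4,1): OLD=2233739646583/17179869184 → NEW=255, ERR=-2147126995337/17179869184
(4,2): OLD=62213649128599/549755813888 → NEW=0, ERR=62213649128599/549755813888
(4,3): OLD=1702007875881041/8796093022208 → NEW=255, ERR=-540995844781999/8796093022208
(5,0): OLD=35374535357165/274877906944 → NEW=255, ERR=-34719330913555/274877906944
(5,1): OLD=963417217918491/8796093022208 → NEW=0, ERR=963417217918491/8796093022208
(5,2): OLD=1077255665377287/4398046511104 → NEW=255, ERR=-44246194954233/4398046511104
(5,3): OLD=22300052894970727/140737488355328 → NEW=255, ERR=-13588006635637913/140737488355328
Output grid:
  Row 0: ....  (4 black, running=4)
  Row 1: .#.#  (2 black, running=6)
  Row 2: #.#.  (2 black, running=8)
  Row 3: .#.#  (2 black, running=10)
  Row 4: ##.#  (1 black, running=11)
  Row 5: #.##  (1 black, running=12)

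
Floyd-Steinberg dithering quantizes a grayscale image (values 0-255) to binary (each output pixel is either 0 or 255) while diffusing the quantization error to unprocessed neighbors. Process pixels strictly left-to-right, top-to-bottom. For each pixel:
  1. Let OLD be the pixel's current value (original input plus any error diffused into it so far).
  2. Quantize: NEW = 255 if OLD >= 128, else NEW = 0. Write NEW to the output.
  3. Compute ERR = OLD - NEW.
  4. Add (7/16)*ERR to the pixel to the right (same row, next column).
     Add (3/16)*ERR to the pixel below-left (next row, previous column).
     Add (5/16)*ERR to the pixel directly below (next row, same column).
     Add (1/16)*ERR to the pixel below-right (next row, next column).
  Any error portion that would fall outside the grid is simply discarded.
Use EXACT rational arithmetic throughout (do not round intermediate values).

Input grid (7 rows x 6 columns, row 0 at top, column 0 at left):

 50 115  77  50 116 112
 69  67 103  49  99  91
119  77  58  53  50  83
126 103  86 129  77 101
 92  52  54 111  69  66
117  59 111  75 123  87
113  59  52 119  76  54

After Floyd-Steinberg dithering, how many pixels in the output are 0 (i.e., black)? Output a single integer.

Answer: 29

Derivation:
(0,0): OLD=50 → NEW=0, ERR=50
(0,1): OLD=1095/8 → NEW=255, ERR=-945/8
(0,2): OLD=3241/128 → NEW=0, ERR=3241/128
(0,3): OLD=125087/2048 → NEW=0, ERR=125087/2048
(0,4): OLD=4676697/32768 → NEW=255, ERR=-3679143/32768
(0,5): OLD=32966255/524288 → NEW=0, ERR=32966255/524288
(1,0): OLD=7997/128 → NEW=0, ERR=7997/128
(1,1): OLD=66859/1024 → NEW=0, ERR=66859/1024
(1,2): OLD=4703751/32768 → NEW=255, ERR=-3652089/32768
(1,3): OLD=-18821/131072 → NEW=0, ERR=-18821/131072
(1,4): OLD=666534801/8388608 → NEW=0, ERR=666534801/8388608
(1,5): OLD=18574996647/134217728 → NEW=255, ERR=-15650523993/134217728
(2,0): OLD=2470153/16384 → NEW=255, ERR=-1707767/16384
(2,1): OLD=18249843/524288 → NEW=0, ERR=18249843/524288
(2,2): OLD=356127001/8388608 → NEW=0, ERR=356127001/8388608
(2,3): OLD=5332537745/67108864 → NEW=0, ERR=5332537745/67108864
(2,4): OLD=188381650227/2147483648 → NEW=0, ERR=188381650227/2147483648
(2,5): OLD=3089120825749/34359738368 → NEW=0, ERR=3089120825749/34359738368
(3,0): OLD=838471417/8388608 → NEW=0, ERR=838471417/8388608
(3,1): OLD=10673858821/67108864 → NEW=255, ERR=-6438901499/67108864
(3,2): OLD=39924079775/536870912 → NEW=0, ERR=39924079775/536870912
(3,3): OLD=7059799985309/34359738368 → NEW=255, ERR=-1701933298531/34359738368
(3,4): OLD=28742909200253/274877906944 → NEW=0, ERR=28742909200253/274877906944
(3,5): OLD=793080746282291/4398046511104 → NEW=255, ERR=-328421114049229/4398046511104
(4,0): OLD=113006399991/1073741824 → NEW=0, ERR=113006399991/1073741824
(4,1): OLD=1516154697611/17179869184 → NEW=0, ERR=1516154697611/17179869184
(4,2): OLD=55286167781425/549755813888 → NEW=0, ERR=55286167781425/549755813888
(4,3): OLD=1440554548943701/8796093022208 → NEW=255, ERR=-802449171719339/8796093022208
(4,4): OLD=6286386357803429/140737488355328 → NEW=0, ERR=6286386357803429/140737488355328
(4,5): OLD=154792483470503267/2251799813685248 → NEW=0, ERR=154792483470503267/2251799813685248
(5,0): OLD=45749691204561/274877906944 → NEW=255, ERR=-24344175066159/274877906944
(5,1): OLD=644453569141473/8796093022208 → NEW=0, ERR=644453569141473/8796093022208
(5,2): OLD=11462426651982267/70368744177664 → NEW=255, ERR=-6481603113322053/70368744177664
(5,3): OLD=46959026727792825/2251799813685248 → NEW=0, ERR=46959026727792825/2251799813685248
(5,4): OLD=690264573937843897/4503599627370496 → NEW=255, ERR=-458153331041632583/4503599627370496
(5,5): OLD=4811026562163044749/72057594037927936 → NEW=0, ERR=4811026562163044749/72057594037927936
(6,0): OLD=13941628880991043/140737488355328 → NEW=0, ERR=13941628880991043/140737488355328
(6,1): OLD=230650040391879047/2251799813685248 → NEW=0, ERR=230650040391879047/2251799813685248
(6,2): OLD=689212105870336687/9007199254740992 → NEW=0, ERR=689212105870336687/9007199254740992
(6,3): OLD=19334807471920043795/144115188075855872 → NEW=255, ERR=-17414565487423203565/144115188075855872
(6,4): OLD=11909114405174111411/2305843009213693952 → NEW=0, ERR=11909114405174111411/2305843009213693952
(6,5): OLD=2610801905249621631749/36893488147419103232 → NEW=0, ERR=2610801905249621631749/36893488147419103232
Output grid:
  Row 0: .#..#.  (4 black, running=4)
  Row 1: ..#..#  (4 black, running=8)
  Row 2: #.....  (5 black, running=13)
  Row 3: .#.#.#  (3 black, running=16)
  Row 4: ...#..  (5 black, running=21)
  Row 5: #.#.#.  (3 black, running=24)
  Row 6: ...#..  (5 black, running=29)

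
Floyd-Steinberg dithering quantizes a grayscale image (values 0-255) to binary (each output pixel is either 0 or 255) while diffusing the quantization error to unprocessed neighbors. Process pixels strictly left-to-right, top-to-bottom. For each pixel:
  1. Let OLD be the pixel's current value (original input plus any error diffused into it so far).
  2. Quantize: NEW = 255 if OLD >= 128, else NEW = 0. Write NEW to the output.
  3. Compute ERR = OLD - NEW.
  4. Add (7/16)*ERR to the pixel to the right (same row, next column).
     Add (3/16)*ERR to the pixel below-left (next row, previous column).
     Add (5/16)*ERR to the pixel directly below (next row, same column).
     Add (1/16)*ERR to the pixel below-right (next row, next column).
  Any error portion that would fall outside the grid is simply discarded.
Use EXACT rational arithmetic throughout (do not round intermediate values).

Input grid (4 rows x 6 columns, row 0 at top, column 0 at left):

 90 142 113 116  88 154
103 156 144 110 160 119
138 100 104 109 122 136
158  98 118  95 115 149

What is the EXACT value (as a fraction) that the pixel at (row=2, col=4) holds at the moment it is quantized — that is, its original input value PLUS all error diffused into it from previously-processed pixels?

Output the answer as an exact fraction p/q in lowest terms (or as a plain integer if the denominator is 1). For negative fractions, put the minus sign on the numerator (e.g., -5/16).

Answer: 323510711047/2147483648

Derivation:
(0,0): OLD=90 → NEW=0, ERR=90
(0,1): OLD=1451/8 → NEW=255, ERR=-589/8
(0,2): OLD=10341/128 → NEW=0, ERR=10341/128
(0,3): OLD=309955/2048 → NEW=255, ERR=-212285/2048
(0,4): OLD=1397589/32768 → NEW=0, ERR=1397589/32768
(0,5): OLD=90523475/524288 → NEW=255, ERR=-43169965/524288
(1,0): OLD=15017/128 → NEW=0, ERR=15017/128
(1,1): OLD=210015/1024 → NEW=255, ERR=-51105/1024
(1,2): OLD=4042763/32768 → NEW=0, ERR=4042763/32768
(1,3): OLD=18957071/131072 → NEW=255, ERR=-14466289/131072
(1,4): OLD=865073453/8388608 → NEW=0, ERR=865073453/8388608
(1,5): OLD=18931609387/134217728 → NEW=255, ERR=-15293911253/134217728
(2,0): OLD=2708357/16384 → NEW=255, ERR=-1469563/16384
(2,1): OLD=39650759/524288 → NEW=0, ERR=39650759/524288
(2,2): OLD=1273630357/8388608 → NEW=255, ERR=-865464683/8388608
(2,3): OLD=3786217389/67108864 → NEW=0, ERR=3786217389/67108864
(2,4): OLD=323510711047/2147483648 → NEW=255, ERR=-224097619193/2147483648
Target (2,4): original=122, with diffused error = 323510711047/2147483648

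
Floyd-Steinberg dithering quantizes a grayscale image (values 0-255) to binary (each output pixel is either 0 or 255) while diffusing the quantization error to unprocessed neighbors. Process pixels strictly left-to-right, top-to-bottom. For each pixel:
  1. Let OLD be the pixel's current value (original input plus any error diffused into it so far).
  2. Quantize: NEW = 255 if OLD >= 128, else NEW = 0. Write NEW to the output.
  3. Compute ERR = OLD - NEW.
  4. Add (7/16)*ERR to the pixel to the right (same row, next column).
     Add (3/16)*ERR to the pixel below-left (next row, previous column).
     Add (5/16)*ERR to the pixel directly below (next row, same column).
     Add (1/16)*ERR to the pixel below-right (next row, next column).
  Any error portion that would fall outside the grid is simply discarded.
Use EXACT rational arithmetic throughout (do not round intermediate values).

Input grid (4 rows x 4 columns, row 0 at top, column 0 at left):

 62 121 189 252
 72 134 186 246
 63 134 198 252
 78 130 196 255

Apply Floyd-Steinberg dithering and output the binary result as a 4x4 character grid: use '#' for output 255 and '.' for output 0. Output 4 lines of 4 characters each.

Answer: .###
..##
.###
.#.#

Derivation:
(0,0): OLD=62 → NEW=0, ERR=62
(0,1): OLD=1185/8 → NEW=255, ERR=-855/8
(0,2): OLD=18207/128 → NEW=255, ERR=-14433/128
(0,3): OLD=415065/2048 → NEW=255, ERR=-107175/2048
(1,0): OLD=9131/128 → NEW=0, ERR=9131/128
(1,1): OLD=117293/1024 → NEW=0, ERR=117293/1024
(1,2): OLD=6041905/32768 → NEW=255, ERR=-2313935/32768
(1,3): OLD=100508455/524288 → NEW=255, ERR=-33184985/524288
(2,0): OLD=1749311/16384 → NEW=0, ERR=1749311/16384
(2,1): OLD=108907557/524288 → NEW=255, ERR=-24785883/524288
(2,2): OLD=157853433/1048576 → NEW=255, ERR=-109533447/1048576
(2,3): OLD=3055228533/16777216 → NEW=255, ERR=-1222961547/16777216
(3,0): OLD=859843535/8388608 → NEW=0, ERR=859843535/8388608
(3,1): OLD=19751183249/134217728 → NEW=255, ERR=-14474337391/134217728
(3,2): OLD=213788764015/2147483648 → NEW=0, ERR=213788764015/2147483648
(3,3): OLD=9251234742409/34359738368 → NEW=255, ERR=489501458569/34359738368
Row 0: .###
Row 1: ..##
Row 2: .###
Row 3: .#.#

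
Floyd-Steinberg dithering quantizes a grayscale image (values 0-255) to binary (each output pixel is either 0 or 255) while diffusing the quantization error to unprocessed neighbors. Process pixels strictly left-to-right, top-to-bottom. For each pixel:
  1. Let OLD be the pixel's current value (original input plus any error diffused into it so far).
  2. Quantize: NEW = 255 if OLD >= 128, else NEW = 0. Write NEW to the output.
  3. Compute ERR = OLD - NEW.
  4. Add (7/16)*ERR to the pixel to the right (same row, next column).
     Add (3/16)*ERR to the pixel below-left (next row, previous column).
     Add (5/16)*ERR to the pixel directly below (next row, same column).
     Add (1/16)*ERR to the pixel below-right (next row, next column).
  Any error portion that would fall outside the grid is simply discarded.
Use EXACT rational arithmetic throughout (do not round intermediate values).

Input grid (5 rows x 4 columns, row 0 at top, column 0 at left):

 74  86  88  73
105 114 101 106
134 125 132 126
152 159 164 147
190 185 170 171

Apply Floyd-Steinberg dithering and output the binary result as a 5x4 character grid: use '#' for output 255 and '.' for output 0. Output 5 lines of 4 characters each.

Answer: ..#.
#..#
.##.
#.#.
####

Derivation:
(0,0): OLD=74 → NEW=0, ERR=74
(0,1): OLD=947/8 → NEW=0, ERR=947/8
(0,2): OLD=17893/128 → NEW=255, ERR=-14747/128
(0,3): OLD=46275/2048 → NEW=0, ERR=46275/2048
(1,0): OLD=19241/128 → NEW=255, ERR=-13399/128
(1,1): OLD=90335/1024 → NEW=0, ERR=90335/1024
(1,2): OLD=3775755/32768 → NEW=0, ERR=3775755/32768
(1,3): OLD=81931581/524288 → NEW=255, ERR=-51761859/524288
(2,0): OLD=1930501/16384 → NEW=0, ERR=1930501/16384
(2,1): OLD=114913735/524288 → NEW=255, ERR=-18779705/524288
(2,2): OLD=146108083/1048576 → NEW=255, ERR=-121278797/1048576
(2,3): OLD=868183207/16777216 → NEW=0, ERR=868183207/16777216
(3,0): OLD=1527609461/8388608 → NEW=255, ERR=-611485579/8388608
(3,1): OLD=13635568683/134217728 → NEW=0, ERR=13635568683/134217728
(3,2): OLD=386046661461/2147483648 → NEW=255, ERR=-161561668779/2147483648
(3,3): OLD=4227208134867/34359738368 → NEW=0, ERR=4227208134867/34359738368
(4,0): OLD=400009752849/2147483648 → NEW=255, ERR=-147598577391/2147483648
(4,1): OLD=2886490868211/17179869184 → NEW=255, ERR=-1494375773709/17179869184
(4,2): OLD=75784624014163/549755813888 → NEW=255, ERR=-64403108527277/549755813888
(4,3): OLD=1350127010688565/8796093022208 → NEW=255, ERR=-892876709974475/8796093022208
Row 0: ..#.
Row 1: #..#
Row 2: .##.
Row 3: #.#.
Row 4: ####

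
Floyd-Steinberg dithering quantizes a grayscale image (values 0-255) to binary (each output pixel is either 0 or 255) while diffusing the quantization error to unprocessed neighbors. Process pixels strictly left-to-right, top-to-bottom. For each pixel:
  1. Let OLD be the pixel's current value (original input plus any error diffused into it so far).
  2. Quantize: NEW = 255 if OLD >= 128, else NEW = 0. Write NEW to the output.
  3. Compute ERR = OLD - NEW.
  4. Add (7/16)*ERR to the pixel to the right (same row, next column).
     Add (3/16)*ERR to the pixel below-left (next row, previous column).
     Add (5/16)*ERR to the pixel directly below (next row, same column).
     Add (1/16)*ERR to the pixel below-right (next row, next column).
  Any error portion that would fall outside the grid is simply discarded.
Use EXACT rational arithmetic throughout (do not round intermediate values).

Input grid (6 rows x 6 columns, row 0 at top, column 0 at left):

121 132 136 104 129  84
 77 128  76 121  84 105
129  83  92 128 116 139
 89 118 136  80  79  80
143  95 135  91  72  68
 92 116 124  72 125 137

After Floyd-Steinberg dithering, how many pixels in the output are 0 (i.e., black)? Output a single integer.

(0,0): OLD=121 → NEW=0, ERR=121
(0,1): OLD=2959/16 → NEW=255, ERR=-1121/16
(0,2): OLD=26969/256 → NEW=0, ERR=26969/256
(0,3): OLD=614767/4096 → NEW=255, ERR=-429713/4096
(0,4): OLD=5446153/65536 → NEW=0, ERR=5446153/65536
(0,5): OLD=126203455/1048576 → NEW=0, ERR=126203455/1048576
(1,0): OLD=26029/256 → NEW=0, ERR=26029/256
(1,1): OLD=364347/2048 → NEW=255, ERR=-157893/2048
(1,2): OLD=3351639/65536 → NEW=0, ERR=3351639/65536
(1,3): OLD=34801163/262144 → NEW=255, ERR=-32045557/262144
(1,4): OLD=1216306625/16777216 → NEW=0, ERR=1216306625/16777216
(1,5): OLD=48190360823/268435456 → NEW=255, ERR=-20260680457/268435456
(2,0): OLD=4794553/32768 → NEW=255, ERR=-3561287/32768
(2,1): OLD=28629251/1048576 → NEW=0, ERR=28629251/1048576
(2,2): OLD=1546651849/16777216 → NEW=0, ERR=1546651849/16777216
(2,3): OLD=19719331265/134217728 → NEW=255, ERR=-14506189375/134217728
(2,4): OLD=298837393347/4294967296 → NEW=0, ERR=298837393347/4294967296
(2,5): OLD=10334389079173/68719476736 → NEW=255, ERR=-7189077488507/68719476736
(3,0): OLD=1009254057/16777216 → NEW=0, ERR=1009254057/16777216
(3,1): OLD=21923539445/134217728 → NEW=255, ERR=-12301981195/134217728
(3,2): OLD=113977978863/1073741824 → NEW=0, ERR=113977978863/1073741824
(3,3): OLD=7660406300429/68719476736 → NEW=0, ERR=7660406300429/68719476736
(3,4): OLD=67698426369773/549755813888 → NEW=0, ERR=67698426369773/549755813888
(3,5): OLD=928264513173187/8796093022208 → NEW=0, ERR=928264513173187/8796093022208
(4,0): OLD=310554380359/2147483648 → NEW=255, ERR=-237053949881/2147483648
(4,1): OLD=1433691392667/34359738368 → NEW=0, ERR=1433691392667/34359738368
(4,2): OLD=221661307012705/1099511627776 → NEW=255, ERR=-58714158070175/1099511627776
(4,3): OLD=2325626336159301/17592186044416 → NEW=255, ERR=-2160381105166779/17592186044416
(4,4): OLD=23505929898112405/281474976710656 → NEW=0, ERR=23505929898112405/281474976710656
(4,5): OLD=653970200357014259/4503599627370496 → NEW=255, ERR=-494447704622462221/4503599627370496
(5,0): OLD=35914293065217/549755813888 → NEW=0, ERR=35914293065217/549755813888
(5,1): OLD=2475370210342417/17592186044416 → NEW=255, ERR=-2010637230983663/17592186044416
(5,2): OLD=5192105263583435/140737488355328 → NEW=0, ERR=5192105263583435/140737488355328
(5,3): OLD=279605123675873897/4503599627370496 → NEW=0, ERR=279605123675873897/4503599627370496
(5,4): OLD=1351063604441377449/9007199254740992 → NEW=255, ERR=-945772205517575511/9007199254740992
(5,5): OLD=8931088038284200637/144115188075855872 → NEW=0, ERR=8931088038284200637/144115188075855872
Output grid:
  Row 0: .#.#..  (4 black, running=4)
  Row 1: .#.#.#  (3 black, running=7)
  Row 2: #..#.#  (3 black, running=10)
  Row 3: .#....  (5 black, running=15)
  Row 4: #.##.#  (2 black, running=17)
  Row 5: .#..#.  (4 black, running=21)

Answer: 21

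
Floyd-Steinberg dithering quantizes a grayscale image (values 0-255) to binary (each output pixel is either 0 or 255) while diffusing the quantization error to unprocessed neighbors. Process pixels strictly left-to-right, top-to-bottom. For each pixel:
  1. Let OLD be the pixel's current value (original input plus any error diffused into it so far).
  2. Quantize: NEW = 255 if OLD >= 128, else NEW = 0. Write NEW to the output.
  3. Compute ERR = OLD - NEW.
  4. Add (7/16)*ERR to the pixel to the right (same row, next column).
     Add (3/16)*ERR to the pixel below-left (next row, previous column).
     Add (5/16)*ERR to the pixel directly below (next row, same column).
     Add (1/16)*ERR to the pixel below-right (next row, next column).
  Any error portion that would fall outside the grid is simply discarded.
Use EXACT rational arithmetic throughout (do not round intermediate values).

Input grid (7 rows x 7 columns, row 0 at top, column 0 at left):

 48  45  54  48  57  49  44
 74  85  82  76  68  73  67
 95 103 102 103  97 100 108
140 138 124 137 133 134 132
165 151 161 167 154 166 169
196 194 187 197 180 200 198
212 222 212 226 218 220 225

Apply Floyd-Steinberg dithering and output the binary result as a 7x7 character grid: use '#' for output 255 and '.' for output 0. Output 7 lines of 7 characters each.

(0,0): OLD=48 → NEW=0, ERR=48
(0,1): OLD=66 → NEW=0, ERR=66
(0,2): OLD=663/8 → NEW=0, ERR=663/8
(0,3): OLD=10785/128 → NEW=0, ERR=10785/128
(0,4): OLD=192231/2048 → NEW=0, ERR=192231/2048
(0,5): OLD=2951249/32768 → NEW=0, ERR=2951249/32768
(0,6): OLD=43727415/524288 → NEW=0, ERR=43727415/524288
(1,0): OLD=811/8 → NEW=0, ERR=811/8
(1,1): OLD=10785/64 → NEW=255, ERR=-5535/64
(1,2): OLD=184289/2048 → NEW=0, ERR=184289/2048
(1,3): OLD=1347403/8192 → NEW=255, ERR=-741557/8192
(1,4): OLD=41881175/524288 → NEW=0, ERR=41881175/524288
(1,5): OLD=661014955/4194304 → NEW=255, ERR=-408532565/4194304
(1,6): OLD=3763422405/67108864 → NEW=0, ERR=3763422405/67108864
(2,0): OLD=113115/1024 → NEW=0, ERR=113115/1024
(2,1): OLD=4833597/32768 → NEW=255, ERR=-3522243/32768
(2,2): OLD=31832191/524288 → NEW=0, ERR=31832191/524288
(2,3): OLD=511187615/4194304 → NEW=0, ERR=511187615/4194304
(2,4): OLD=5078922617/33554432 → NEW=255, ERR=-3477457543/33554432
(2,5): OLD=42658229213/1073741824 → NEW=0, ERR=42658229213/1073741824
(2,6): OLD=2350522932123/17179869184 → NEW=255, ERR=-2030343709797/17179869184
(3,0): OLD=80931991/524288 → NEW=255, ERR=-52761449/524288
(3,1): OLD=329964887/4194304 → NEW=0, ERR=329964887/4194304
(3,2): OLD=6493628363/33554432 → NEW=255, ERR=-2062751797/33554432
(3,3): OLD=4447777785/33554432 → NEW=255, ERR=-4108602375/33554432
(3,4): OLD=1067041179671/17179869184 → NEW=0, ERR=1067041179671/17179869184
(3,5): OLD=19922048366913/137438953472 → NEW=255, ERR=-15124884768447/137438953472
(3,6): OLD=108643381301119/2199023255552 → NEW=0, ERR=108643381301119/2199023255552
(4,0): OLD=9952399261/67108864 → NEW=255, ERR=-7160361059/67108864
(4,1): OLD=119279702717/1073741824 → NEW=0, ERR=119279702717/1073741824
(4,2): OLD=2960921753195/17179869184 → NEW=255, ERR=-1419944888725/17179869184
(4,3): OLD=13795984388761/137438953472 → NEW=0, ERR=13795984388761/137438953472
(4,4): OLD=207849814814917/1099511627776 → NEW=255, ERR=-72525650267963/1099511627776
(4,5): OLD=4077767296420115/35184372088832 → NEW=0, ERR=4077767296420115/35184372088832
(4,6): OLD=128502413206509621/562949953421312 → NEW=255, ERR=-15049824915924939/562949953421312
(5,0): OLD=3152264583495/17179869184 → NEW=255, ERR=-1228602058425/17179869184
(5,1): OLD=24087794329121/137438953472 → NEW=255, ERR=-10959138806239/137438953472
(5,2): OLD=167180668354805/1099511627776 → NEW=255, ERR=-113194796728075/1099511627776
(5,3): OLD=1458341512760789/8796093022208 → NEW=255, ERR=-784662207902251/8796093022208
(5,4): OLD=83521419644482213/562949953421312 → NEW=255, ERR=-60030818477952347/562949953421312
(5,5): OLD=812581448815584649/4503599627370496 → NEW=255, ERR=-335836456163891831/4503599627370496
(5,6): OLD=11836509643667265671/72057594037927936 → NEW=255, ERR=-6538176836004358009/72057594037927936
(6,0): OLD=384171431421307/2199023255552 → NEW=255, ERR=-176579498744453/2199023255552
(6,1): OLD=4861713164163563/35184372088832 → NEW=255, ERR=-4110301718488597/35184372088832
(6,2): OLD=60240624590181769/562949953421312 → NEW=0, ERR=60240624590181769/562949953421312
(6,3): OLD=984085652907692407/4503599627370496 → NEW=255, ERR=-164332252071784073/4503599627370496
(6,4): OLD=2686935144427519913/18014398509481984 → NEW=255, ERR=-1906736475490386007/18014398509481984
(6,5): OLD=146088717933473205601/1152921504606846976 → NEW=0, ERR=146088717933473205601/1152921504606846976
(6,6): OLD=4564110162460656603351/18446744073709551616 → NEW=255, ERR=-139809576335279058729/18446744073709551616
Row 0: .......
Row 1: .#.#.#.
Row 2: .#..#.#
Row 3: #.##.#.
Row 4: #.#.#.#
Row 5: #######
Row 6: ##.##.#

Answer: .......
.#.#.#.
.#..#.#
#.##.#.
#.#.#.#
#######
##.##.#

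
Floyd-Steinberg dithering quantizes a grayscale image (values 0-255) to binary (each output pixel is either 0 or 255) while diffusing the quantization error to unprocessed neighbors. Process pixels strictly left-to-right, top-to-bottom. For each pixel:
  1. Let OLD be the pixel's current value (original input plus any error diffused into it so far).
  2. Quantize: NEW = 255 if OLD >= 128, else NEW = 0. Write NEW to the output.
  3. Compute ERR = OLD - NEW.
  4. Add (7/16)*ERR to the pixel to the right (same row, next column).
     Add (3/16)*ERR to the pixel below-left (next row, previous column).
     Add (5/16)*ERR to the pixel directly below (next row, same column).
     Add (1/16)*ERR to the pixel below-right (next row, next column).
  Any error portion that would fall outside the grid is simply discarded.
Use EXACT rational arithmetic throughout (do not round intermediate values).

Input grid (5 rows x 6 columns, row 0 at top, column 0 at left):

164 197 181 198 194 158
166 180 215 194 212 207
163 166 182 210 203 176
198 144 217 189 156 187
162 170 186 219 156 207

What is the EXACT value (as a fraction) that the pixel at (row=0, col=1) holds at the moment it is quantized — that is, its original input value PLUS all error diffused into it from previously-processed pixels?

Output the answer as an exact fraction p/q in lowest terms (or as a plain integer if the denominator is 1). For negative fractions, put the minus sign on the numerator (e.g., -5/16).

(0,0): OLD=164 → NEW=255, ERR=-91
(0,1): OLD=2515/16 → NEW=255, ERR=-1565/16
Target (0,1): original=197, with diffused error = 2515/16

Answer: 2515/16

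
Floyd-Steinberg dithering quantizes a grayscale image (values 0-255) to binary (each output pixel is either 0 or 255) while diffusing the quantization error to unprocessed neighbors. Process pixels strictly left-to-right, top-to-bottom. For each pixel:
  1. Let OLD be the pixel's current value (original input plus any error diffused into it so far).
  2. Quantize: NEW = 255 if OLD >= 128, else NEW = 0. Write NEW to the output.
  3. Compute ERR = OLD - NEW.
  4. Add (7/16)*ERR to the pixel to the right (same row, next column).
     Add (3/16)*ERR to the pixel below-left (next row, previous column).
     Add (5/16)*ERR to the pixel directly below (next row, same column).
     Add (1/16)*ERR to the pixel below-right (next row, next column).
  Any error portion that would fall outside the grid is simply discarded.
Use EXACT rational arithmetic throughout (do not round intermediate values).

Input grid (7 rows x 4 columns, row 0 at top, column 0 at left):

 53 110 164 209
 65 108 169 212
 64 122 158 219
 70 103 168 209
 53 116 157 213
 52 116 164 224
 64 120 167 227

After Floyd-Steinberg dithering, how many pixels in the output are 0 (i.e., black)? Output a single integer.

(0,0): OLD=53 → NEW=0, ERR=53
(0,1): OLD=2131/16 → NEW=255, ERR=-1949/16
(0,2): OLD=28341/256 → NEW=0, ERR=28341/256
(0,3): OLD=1054451/4096 → NEW=255, ERR=9971/4096
(1,0): OLD=15033/256 → NEW=0, ERR=15033/256
(1,1): OLD=245135/2048 → NEW=0, ERR=245135/2048
(1,2): OLD=16305723/65536 → NEW=255, ERR=-405957/65536
(1,3): OLD=227509389/1048576 → NEW=255, ERR=-39877491/1048576
(2,0): OLD=3433877/32768 → NEW=0, ERR=3433877/32768
(2,1): OLD=217852727/1048576 → NEW=255, ERR=-49534153/1048576
(2,2): OLD=284682643/2097152 → NEW=255, ERR=-250091117/2097152
(2,3): OLD=5186017255/33554432 → NEW=255, ERR=-3370362905/33554432
(3,0): OLD=1575222981/16777216 → NEW=0, ERR=1575222981/16777216
(3,1): OLD=30468638811/268435456 → NEW=0, ERR=30468638811/268435456
(3,2): OLD=681207209637/4294967296 → NEW=255, ERR=-414009450843/4294967296
(3,3): OLD=8795085615107/68719476736 → NEW=0, ERR=8795085615107/68719476736
(4,0): OLD=445057021601/4294967296 → NEW=0, ERR=445057021601/4294967296
(4,1): OLD=6342789144035/34359738368 → NEW=255, ERR=-2418944139805/34359738368
(4,2): OLD=139822579917059/1099511627776 → NEW=0, ERR=139822579917059/1099511627776
(4,3): OLD=5323514116672773/17592186044416 → NEW=255, ERR=837506675346693/17592186044416
(5,0): OLD=39132750766801/549755813888 → NEW=0, ERR=39132750766801/549755813888
(5,1): OLD=2734923366799703/17592186044416 → NEW=255, ERR=-1751084074526377/17592186044416
(5,2): OLD=1448879208708987/8796093022208 → NEW=255, ERR=-794124511954053/8796093022208
(5,3): OLD=58357346271236611/281474976710656 → NEW=255, ERR=-13418772789980669/281474976710656
(6,0): OLD=19022386408591013/281474976710656 → NEW=0, ERR=19022386408591013/281474976710656
(6,1): OLD=477301949427499475/4503599627370496 → NEW=0, ERR=477301949427499475/4503599627370496
(6,2): OLD=12249394482726261333/72057594037927936 → NEW=255, ERR=-6125291996945362347/72057594037927936
(6,3): OLD=195154640394033868627/1152921504606846976 → NEW=255, ERR=-98840343280712110253/1152921504606846976
Output grid:
  Row 0: .#.#  (2 black, running=2)
  Row 1: ..##  (2 black, running=4)
  Row 2: .###  (1 black, running=5)
  Row 3: ..#.  (3 black, running=8)
  Row 4: .#.#  (2 black, running=10)
  Row 5: .###  (1 black, running=11)
  Row 6: ..##  (2 black, running=13)

Answer: 13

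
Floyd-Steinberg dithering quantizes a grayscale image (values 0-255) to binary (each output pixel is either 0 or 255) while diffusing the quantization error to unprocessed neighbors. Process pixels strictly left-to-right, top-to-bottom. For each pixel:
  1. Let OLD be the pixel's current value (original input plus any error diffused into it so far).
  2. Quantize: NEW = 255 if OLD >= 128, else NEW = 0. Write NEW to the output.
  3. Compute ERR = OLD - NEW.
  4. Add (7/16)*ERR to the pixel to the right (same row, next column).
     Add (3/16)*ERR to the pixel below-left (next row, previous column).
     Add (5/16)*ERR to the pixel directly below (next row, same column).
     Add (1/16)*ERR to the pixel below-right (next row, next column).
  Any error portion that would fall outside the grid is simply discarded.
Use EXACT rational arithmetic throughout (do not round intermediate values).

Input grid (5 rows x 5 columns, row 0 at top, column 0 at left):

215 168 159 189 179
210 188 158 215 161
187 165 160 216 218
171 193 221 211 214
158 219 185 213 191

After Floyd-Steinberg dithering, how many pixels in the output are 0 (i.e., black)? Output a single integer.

Answer: 6

Derivation:
(0,0): OLD=215 → NEW=255, ERR=-40
(0,1): OLD=301/2 → NEW=255, ERR=-209/2
(0,2): OLD=3625/32 → NEW=0, ERR=3625/32
(0,3): OLD=122143/512 → NEW=255, ERR=-8417/512
(0,4): OLD=1407449/8192 → NEW=255, ERR=-681511/8192
(1,0): OLD=5693/32 → NEW=255, ERR=-2467/32
(1,1): OLD=35931/256 → NEW=255, ERR=-29349/256
(1,2): OLD=1094695/8192 → NEW=255, ERR=-994265/8192
(1,3): OLD=4857683/32768 → NEW=255, ERR=-3498157/32768
(1,4): OLD=45754361/524288 → NEW=0, ERR=45754361/524288
(2,0): OLD=579225/4096 → NEW=255, ERR=-465255/4096
(2,1): OLD=6803123/131072 → NEW=0, ERR=6803123/131072
(2,2): OLD=246620409/2097152 → NEW=0, ERR=246620409/2097152
(2,3): OLD=8149210427/33554432 → NEW=255, ERR=-407169733/33554432
(2,4): OLD=125246953437/536870912 → NEW=255, ERR=-11655129123/536870912
(3,0): OLD=304581561/2097152 → NEW=255, ERR=-230192199/2097152
(3,1): OLD=2955280245/16777216 → NEW=255, ERR=-1322909835/16777216
(3,2): OLD=120377456871/536870912 → NEW=255, ERR=-16524625689/536870912
(3,3): OLD=211549959723/1073741824 → NEW=255, ERR=-62254205397/1073741824
(3,4): OLD=3111131844911/17179869184 → NEW=255, ERR=-1269734797009/17179869184
(4,0): OLD=29236384583/268435456 → NEW=0, ERR=29236384583/268435456
(4,1): OLD=1970336406199/8589934592 → NEW=255, ERR=-220096914761/8589934592
(4,2): OLD=20392127168825/137438953472 → NEW=255, ERR=-14654805966535/137438953472
(4,3): OLD=291261680908151/2199023255552 → NEW=255, ERR=-269489249257609/2199023255552
(4,4): OLD=3893663441424833/35184372088832 → NEW=0, ERR=3893663441424833/35184372088832
Output grid:
  Row 0: ##.##  (1 black, running=1)
  Row 1: ####.  (1 black, running=2)
  Row 2: #..##  (2 black, running=4)
  Row 3: #####  (0 black, running=4)
  Row 4: .###.  (2 black, running=6)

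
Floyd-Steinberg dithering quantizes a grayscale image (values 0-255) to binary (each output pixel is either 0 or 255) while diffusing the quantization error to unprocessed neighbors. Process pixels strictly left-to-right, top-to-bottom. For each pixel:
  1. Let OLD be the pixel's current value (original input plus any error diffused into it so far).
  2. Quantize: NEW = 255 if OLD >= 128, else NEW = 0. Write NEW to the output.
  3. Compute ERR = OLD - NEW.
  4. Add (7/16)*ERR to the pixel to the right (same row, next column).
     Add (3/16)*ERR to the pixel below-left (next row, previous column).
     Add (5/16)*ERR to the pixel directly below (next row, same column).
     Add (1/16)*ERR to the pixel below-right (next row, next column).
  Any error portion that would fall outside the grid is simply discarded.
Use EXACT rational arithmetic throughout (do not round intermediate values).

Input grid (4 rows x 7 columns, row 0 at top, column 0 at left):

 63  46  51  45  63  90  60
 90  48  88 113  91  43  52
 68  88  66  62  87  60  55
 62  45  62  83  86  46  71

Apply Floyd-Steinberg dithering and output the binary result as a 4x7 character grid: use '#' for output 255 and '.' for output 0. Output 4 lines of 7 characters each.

(0,0): OLD=63 → NEW=0, ERR=63
(0,1): OLD=1177/16 → NEW=0, ERR=1177/16
(0,2): OLD=21295/256 → NEW=0, ERR=21295/256
(0,3): OLD=333385/4096 → NEW=0, ERR=333385/4096
(0,4): OLD=6462463/65536 → NEW=0, ERR=6462463/65536
(0,5): OLD=139609081/1048576 → NEW=255, ERR=-127777799/1048576
(0,6): OLD=112188367/16777216 → NEW=0, ERR=112188367/16777216
(1,0): OLD=31611/256 → NEW=0, ERR=31611/256
(1,1): OLD=296029/2048 → NEW=255, ERR=-226211/2048
(1,2): OLD=5605281/65536 → NEW=0, ERR=5605281/65536
(1,3): OLD=52308941/262144 → NEW=255, ERR=-14537779/262144
(1,4): OLD=1338679047/16777216 → NEW=0, ERR=1338679047/16777216
(1,5): OLD=6341104823/134217728 → NEW=0, ERR=6341104823/134217728
(1,6): OLD=144188859865/2147483648 → NEW=0, ERR=144188859865/2147483648
(2,0): OLD=2814031/32768 → NEW=0, ERR=2814031/32768
(2,1): OLD=120385621/1048576 → NEW=0, ERR=120385621/1048576
(2,2): OLD=2108144703/16777216 → NEW=0, ERR=2108144703/16777216
(2,3): OLD=16099455495/134217728 → NEW=0, ERR=16099455495/134217728
(2,4): OLD=182327199671/1073741824 → NEW=255, ERR=-91476965449/1073741824
(2,5): OLD=1892112669245/34359738368 → NEW=0, ERR=1892112669245/34359738368
(2,6): OLD=56639790072443/549755813888 → NEW=0, ERR=56639790072443/549755813888
(3,0): OLD=1851589215/16777216 → NEW=0, ERR=1851589215/16777216
(3,1): OLD=21218393843/134217728 → NEW=255, ERR=-13007126797/134217728
(3,2): OLD=95063806345/1073741824 → NEW=0, ERR=95063806345/1073741824
(3,3): OLD=648961092783/4294967296 → NEW=255, ERR=-446255567697/4294967296
(3,4): OLD=17450172345951/549755813888 → NEW=0, ERR=17450172345951/549755813888
(3,5): OLD=400611831445133/4398046511104 → NEW=0, ERR=400611831445133/4398046511104
(3,6): OLD=10308245681291155/70368744177664 → NEW=255, ERR=-7635784084013165/70368744177664
Row 0: .....#.
Row 1: .#.#...
Row 2: ....#..
Row 3: .#.#..#

Answer: .....#.
.#.#...
....#..
.#.#..#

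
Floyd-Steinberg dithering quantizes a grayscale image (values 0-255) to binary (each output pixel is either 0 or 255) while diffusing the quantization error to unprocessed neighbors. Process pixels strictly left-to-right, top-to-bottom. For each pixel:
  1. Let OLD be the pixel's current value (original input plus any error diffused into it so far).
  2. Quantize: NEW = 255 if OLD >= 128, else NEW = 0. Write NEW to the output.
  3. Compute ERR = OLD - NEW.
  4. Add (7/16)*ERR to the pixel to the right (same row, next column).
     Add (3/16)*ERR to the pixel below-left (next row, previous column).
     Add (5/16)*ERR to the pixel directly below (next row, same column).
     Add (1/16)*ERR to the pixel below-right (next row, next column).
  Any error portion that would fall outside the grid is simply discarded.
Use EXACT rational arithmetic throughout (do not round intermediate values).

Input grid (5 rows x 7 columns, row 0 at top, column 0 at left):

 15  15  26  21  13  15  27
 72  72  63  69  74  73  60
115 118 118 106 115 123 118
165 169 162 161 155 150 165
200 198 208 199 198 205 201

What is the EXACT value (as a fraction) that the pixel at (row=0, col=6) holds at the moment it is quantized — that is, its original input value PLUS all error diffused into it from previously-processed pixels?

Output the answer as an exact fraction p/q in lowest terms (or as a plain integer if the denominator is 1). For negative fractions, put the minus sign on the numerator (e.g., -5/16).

(0,0): OLD=15 → NEW=0, ERR=15
(0,1): OLD=345/16 → NEW=0, ERR=345/16
(0,2): OLD=9071/256 → NEW=0, ERR=9071/256
(0,3): OLD=149513/4096 → NEW=0, ERR=149513/4096
(0,4): OLD=1898559/65536 → NEW=0, ERR=1898559/65536
(0,5): OLD=29018553/1048576 → NEW=0, ERR=29018553/1048576
(0,6): OLD=656114703/16777216 → NEW=0, ERR=656114703/16777216
Target (0,6): original=27, with diffused error = 656114703/16777216

Answer: 656114703/16777216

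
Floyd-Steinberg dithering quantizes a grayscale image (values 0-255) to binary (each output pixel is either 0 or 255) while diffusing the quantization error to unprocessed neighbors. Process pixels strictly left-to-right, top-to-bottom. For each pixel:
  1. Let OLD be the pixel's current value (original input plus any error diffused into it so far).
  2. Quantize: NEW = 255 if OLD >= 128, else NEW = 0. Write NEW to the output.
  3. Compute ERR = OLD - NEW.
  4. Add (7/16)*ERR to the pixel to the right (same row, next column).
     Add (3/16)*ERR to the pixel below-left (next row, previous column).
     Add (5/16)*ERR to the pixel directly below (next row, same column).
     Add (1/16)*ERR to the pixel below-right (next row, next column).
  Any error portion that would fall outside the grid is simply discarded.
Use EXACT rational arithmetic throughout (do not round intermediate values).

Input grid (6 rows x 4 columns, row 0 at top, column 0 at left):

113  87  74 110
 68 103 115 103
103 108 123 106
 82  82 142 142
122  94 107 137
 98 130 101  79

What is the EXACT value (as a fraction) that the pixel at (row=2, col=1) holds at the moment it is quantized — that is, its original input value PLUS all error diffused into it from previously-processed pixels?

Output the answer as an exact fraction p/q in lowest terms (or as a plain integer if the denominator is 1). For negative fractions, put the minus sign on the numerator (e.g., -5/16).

Answer: 93527835/1048576

Derivation:
(0,0): OLD=113 → NEW=0, ERR=113
(0,1): OLD=2183/16 → NEW=255, ERR=-1897/16
(0,2): OLD=5665/256 → NEW=0, ERR=5665/256
(0,3): OLD=490215/4096 → NEW=0, ERR=490215/4096
(1,0): OLD=20757/256 → NEW=0, ERR=20757/256
(1,1): OLD=230675/2048 → NEW=0, ERR=230675/2048
(1,2): OLD=12204303/65536 → NEW=255, ERR=-4507377/65536
(1,3): OLD=117119129/1048576 → NEW=0, ERR=117119129/1048576
(2,0): OLD=4897409/32768 → NEW=255, ERR=-3458431/32768
(2,1): OLD=93527835/1048576 → NEW=0, ERR=93527835/1048576
Target (2,1): original=108, with diffused error = 93527835/1048576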